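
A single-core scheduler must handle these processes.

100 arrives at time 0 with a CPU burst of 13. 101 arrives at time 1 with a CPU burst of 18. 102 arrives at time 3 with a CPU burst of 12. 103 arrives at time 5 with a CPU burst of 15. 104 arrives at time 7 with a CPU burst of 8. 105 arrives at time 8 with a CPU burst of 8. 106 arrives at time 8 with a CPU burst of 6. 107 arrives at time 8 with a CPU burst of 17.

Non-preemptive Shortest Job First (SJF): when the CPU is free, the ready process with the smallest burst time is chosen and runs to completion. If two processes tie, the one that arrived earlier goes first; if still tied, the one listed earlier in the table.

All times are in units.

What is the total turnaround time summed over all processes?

Gantt: | 100 0-13 | 106 13-19 | 104 19-27 | 105 27-35 | 102 35-47 | 103 47-62 | 107 62-79 | 101 79-97 |
Completion: 100=13  101=97  102=47  103=62  104=27  105=35  106=19  107=79
Turnaround (C−A): 100=13  101=96  102=44  103=57  104=20  105=27  106=11  107=71
Turnaround = completion − arrival: 100=13, 101=96, 102=44, 103=57, 104=20, 105=27, 106=11, 107=71
Total turnaround = 13 + 96 + 44 + 57 + 20 + 27 + 11 + 71 = 339

339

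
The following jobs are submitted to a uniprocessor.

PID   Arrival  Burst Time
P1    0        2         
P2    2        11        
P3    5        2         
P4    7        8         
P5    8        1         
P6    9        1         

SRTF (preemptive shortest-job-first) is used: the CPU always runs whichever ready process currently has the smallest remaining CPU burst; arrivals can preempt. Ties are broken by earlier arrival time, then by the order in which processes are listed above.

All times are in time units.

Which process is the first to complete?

P1

Schedule: | P1 0-2 | P2 2-5 | P3 5-7 | P2 7-8 | P5 8-9 | P6 9-10 | P2 10-17 | P4 17-25 |
Completion: P1=2  P2=17  P3=7  P4=25  P5=9  P6=10
Turnaround (C−A): P1=2  P2=15  P3=2  P4=18  P5=1  P6=1
Finish order: P1 → P3 → P5 → P6 → P2 → P4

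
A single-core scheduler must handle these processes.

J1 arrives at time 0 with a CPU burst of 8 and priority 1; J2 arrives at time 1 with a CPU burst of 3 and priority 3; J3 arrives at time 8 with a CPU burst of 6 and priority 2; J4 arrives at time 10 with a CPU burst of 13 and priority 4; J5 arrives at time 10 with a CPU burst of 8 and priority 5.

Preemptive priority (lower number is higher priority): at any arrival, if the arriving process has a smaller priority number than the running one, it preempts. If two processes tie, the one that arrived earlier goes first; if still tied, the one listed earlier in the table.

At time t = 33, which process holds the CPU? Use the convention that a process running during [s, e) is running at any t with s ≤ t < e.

J5

Timeline: | J1 0-8 | J3 8-14 | J2 14-17 | J4 17-30 | J5 30-38 |
Completion: J1=8  J2=17  J3=14  J4=30  J5=38
Turnaround (C−A): J1=8  J2=16  J3=6  J4=20  J5=28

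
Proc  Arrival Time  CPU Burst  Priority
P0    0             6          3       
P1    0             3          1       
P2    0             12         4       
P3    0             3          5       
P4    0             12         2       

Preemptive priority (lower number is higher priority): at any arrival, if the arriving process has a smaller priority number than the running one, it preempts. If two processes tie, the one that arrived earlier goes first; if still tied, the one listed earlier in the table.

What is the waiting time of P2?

Schedule: | P1 0-3 | P4 3-15 | P0 15-21 | P2 21-33 | P3 33-36 |
Completion: P0=21  P1=3  P2=33  P3=36  P4=15
Waiting(P2) = turnaround − burst = 33 − 12 = 21

21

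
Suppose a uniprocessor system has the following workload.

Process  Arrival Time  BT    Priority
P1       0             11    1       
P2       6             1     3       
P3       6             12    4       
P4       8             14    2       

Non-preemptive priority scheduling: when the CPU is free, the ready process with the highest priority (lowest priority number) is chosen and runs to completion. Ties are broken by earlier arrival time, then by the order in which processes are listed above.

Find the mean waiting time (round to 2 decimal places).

10.50

Gantt: | P1 0-11 | P4 11-25 | P2 25-26 | P3 26-38 |
Completion: P1=11  P2=26  P3=38  P4=25
Waiting times: P1=0, P2=19, P3=20, P4=3
Average waiting = (0+19+20+3) / 4 = 42/4 = 10.50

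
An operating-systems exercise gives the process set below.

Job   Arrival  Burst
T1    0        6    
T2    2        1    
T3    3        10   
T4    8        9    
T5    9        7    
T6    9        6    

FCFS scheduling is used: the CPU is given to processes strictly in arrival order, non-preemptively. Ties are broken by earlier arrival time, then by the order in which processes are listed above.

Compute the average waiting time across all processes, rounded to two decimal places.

9.67

Gantt: | T1 0-6 | T2 6-7 | T3 7-17 | T4 17-26 | T5 26-33 | T6 33-39 |
Completion: T1=6  T2=7  T3=17  T4=26  T5=33  T6=39
Waiting times: T1=0, T2=4, T3=4, T4=9, T5=17, T6=24
Average waiting = (0+4+4+9+17+24) / 6 = 58/6 = 9.67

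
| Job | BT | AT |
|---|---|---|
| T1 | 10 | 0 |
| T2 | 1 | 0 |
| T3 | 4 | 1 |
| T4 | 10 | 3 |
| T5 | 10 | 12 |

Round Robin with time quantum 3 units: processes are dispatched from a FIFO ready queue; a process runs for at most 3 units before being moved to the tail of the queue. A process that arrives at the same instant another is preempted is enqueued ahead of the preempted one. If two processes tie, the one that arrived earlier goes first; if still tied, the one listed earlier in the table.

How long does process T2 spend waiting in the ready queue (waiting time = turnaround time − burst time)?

Schedule: | T1 0-3 | T2 3-4 | T3 4-7 | T4 7-10 | T1 10-13 | T3 13-14 | T4 14-17 | T5 17-20 | T1 20-23 | T4 23-26 | T5 26-29 | T1 29-30 | T4 30-31 | T5 31-35 |
Completion: T1=30  T2=4  T3=14  T4=31  T5=35
Waiting(T2) = turnaround − burst = 4 − 1 = 3

3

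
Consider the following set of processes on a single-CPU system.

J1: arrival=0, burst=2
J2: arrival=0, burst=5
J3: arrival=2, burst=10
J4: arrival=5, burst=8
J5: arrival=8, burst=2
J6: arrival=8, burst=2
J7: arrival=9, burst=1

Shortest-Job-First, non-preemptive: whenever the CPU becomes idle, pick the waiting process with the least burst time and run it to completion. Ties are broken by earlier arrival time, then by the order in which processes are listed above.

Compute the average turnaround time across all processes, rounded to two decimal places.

Schedule: | J1 0-2 | J2 2-7 | J4 7-15 | J7 15-16 | J5 16-18 | J6 18-20 | J3 20-30 |
Completion: J1=2  J2=7  J3=30  J4=15  J5=18  J6=20  J7=16
Turnaround times: J1=2, J2=7, J3=28, J4=10, J5=10, J6=12, J7=7
Average turnaround = (2+7+28+10+10+12+7) / 7 = 76/7 = 10.86

10.86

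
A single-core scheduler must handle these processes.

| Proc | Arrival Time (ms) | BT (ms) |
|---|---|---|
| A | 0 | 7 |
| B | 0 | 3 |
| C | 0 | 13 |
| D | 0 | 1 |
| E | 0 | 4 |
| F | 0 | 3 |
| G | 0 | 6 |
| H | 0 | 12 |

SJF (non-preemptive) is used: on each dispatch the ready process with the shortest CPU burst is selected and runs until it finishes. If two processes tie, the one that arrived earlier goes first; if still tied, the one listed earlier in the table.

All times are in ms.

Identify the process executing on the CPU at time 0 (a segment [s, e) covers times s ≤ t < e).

Gantt: | D 0-1 | B 1-4 | F 4-7 | E 7-11 | G 11-17 | A 17-24 | H 24-36 | C 36-49 |
Completion: A=24  B=4  C=49  D=1  E=11  F=7  G=17  H=36

D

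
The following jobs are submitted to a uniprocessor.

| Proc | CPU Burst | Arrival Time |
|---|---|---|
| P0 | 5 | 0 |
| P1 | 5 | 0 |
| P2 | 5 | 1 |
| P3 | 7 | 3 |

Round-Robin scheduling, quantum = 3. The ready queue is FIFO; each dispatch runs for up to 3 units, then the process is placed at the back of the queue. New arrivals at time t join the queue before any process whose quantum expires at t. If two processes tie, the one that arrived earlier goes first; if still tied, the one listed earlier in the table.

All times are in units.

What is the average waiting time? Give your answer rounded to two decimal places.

Schedule: | P0 0-3 | P1 3-6 | P2 6-9 | P3 9-12 | P0 12-14 | P1 14-16 | P2 16-18 | P3 18-22 |
Completion: P0=14  P1=16  P2=18  P3=22
Turnaround (C−A): P0=14  P1=16  P2=17  P3=19
Waiting times: P0=9, P1=11, P2=12, P3=12
Average waiting = (9+11+12+12) / 4 = 44/4 = 11.00

11.00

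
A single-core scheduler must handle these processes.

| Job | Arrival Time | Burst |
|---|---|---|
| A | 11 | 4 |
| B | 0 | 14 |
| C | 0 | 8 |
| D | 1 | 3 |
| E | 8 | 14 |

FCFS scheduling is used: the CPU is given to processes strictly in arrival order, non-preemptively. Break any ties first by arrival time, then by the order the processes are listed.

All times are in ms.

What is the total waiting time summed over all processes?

Schedule: | B 0-14 | C 14-22 | D 22-25 | E 25-39 | A 39-43 |
Completion: A=43  B=14  C=22  D=25  E=39
Turnaround (C−A): A=32  B=14  C=22  D=24  E=31
Waiting = turnaround − burst: A=28, B=0, C=14, D=21, E=17
Total waiting = 28 + 0 + 14 + 21 + 17 = 80

80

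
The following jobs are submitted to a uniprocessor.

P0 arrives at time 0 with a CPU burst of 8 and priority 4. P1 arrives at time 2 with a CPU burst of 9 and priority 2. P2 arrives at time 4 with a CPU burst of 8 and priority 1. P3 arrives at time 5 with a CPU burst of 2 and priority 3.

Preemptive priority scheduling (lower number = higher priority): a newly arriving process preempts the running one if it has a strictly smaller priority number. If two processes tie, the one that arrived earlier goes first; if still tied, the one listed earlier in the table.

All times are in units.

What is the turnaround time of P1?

17

Timeline: | P0 0-2 | P1 2-4 | P2 4-12 | P1 12-19 | P3 19-21 | P0 21-27 |
Completion: P0=27  P1=19  P2=12  P3=21
Turnaround(P1) = completion − arrival = 19 − 2 = 17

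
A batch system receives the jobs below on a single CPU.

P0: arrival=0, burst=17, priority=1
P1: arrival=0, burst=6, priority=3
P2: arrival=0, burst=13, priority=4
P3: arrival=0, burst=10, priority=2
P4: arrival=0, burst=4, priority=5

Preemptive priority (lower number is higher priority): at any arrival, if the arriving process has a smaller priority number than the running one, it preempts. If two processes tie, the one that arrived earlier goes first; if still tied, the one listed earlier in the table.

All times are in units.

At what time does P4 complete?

Schedule: | P0 0-17 | P3 17-27 | P1 27-33 | P2 33-46 | P4 46-50 |
Completion: P0=17  P1=33  P2=46  P3=27  P4=50
Turnaround (C−A): P0=17  P1=33  P2=46  P3=27  P4=50

50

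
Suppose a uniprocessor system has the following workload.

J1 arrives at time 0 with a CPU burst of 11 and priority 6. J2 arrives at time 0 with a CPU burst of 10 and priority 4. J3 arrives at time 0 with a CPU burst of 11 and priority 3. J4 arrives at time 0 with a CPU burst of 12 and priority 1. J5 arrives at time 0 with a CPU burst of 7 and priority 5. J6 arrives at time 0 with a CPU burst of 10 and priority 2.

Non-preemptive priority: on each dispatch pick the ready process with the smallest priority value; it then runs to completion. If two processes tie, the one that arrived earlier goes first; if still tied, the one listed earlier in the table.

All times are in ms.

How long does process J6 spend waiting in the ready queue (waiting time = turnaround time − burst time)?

Schedule: | J4 0-12 | J6 12-22 | J3 22-33 | J2 33-43 | J5 43-50 | J1 50-61 |
Completion: J1=61  J2=43  J3=33  J4=12  J5=50  J6=22
Waiting(J6) = turnaround − burst = 22 − 10 = 12

12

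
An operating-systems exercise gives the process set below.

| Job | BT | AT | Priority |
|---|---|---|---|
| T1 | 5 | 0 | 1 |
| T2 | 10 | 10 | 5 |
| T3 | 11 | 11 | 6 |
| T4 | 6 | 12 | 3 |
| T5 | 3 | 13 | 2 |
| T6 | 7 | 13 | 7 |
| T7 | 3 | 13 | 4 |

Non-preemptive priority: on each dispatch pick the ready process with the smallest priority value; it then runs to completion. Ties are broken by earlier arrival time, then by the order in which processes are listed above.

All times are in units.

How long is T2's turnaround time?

10

Gantt: | T1 0-5 | idle 5-10 | T2 10-20 | T5 20-23 | T4 23-29 | T7 29-32 | T3 32-43 | T6 43-50 |
Completion: T1=5  T2=20  T3=43  T4=29  T5=23  T6=50  T7=32
Turnaround (C−A): T1=5  T2=10  T3=32  T4=17  T5=10  T6=37  T7=19
Turnaround(T2) = completion − arrival = 20 − 10 = 10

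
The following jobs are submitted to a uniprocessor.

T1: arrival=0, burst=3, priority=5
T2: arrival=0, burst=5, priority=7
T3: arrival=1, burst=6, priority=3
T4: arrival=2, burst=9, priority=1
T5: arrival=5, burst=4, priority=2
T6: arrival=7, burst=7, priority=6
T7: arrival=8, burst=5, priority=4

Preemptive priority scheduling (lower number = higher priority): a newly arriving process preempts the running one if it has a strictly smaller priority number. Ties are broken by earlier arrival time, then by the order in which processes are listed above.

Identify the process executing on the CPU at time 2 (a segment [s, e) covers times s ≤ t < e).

T4

Timeline: | T1 0-1 | T3 1-2 | T4 2-11 | T5 11-15 | T3 15-20 | T7 20-25 | T1 25-27 | T6 27-34 | T2 34-39 |
Completion: T1=27  T2=39  T3=20  T4=11  T5=15  T6=34  T7=25
Turnaround (C−A): T1=27  T2=39  T3=19  T4=9  T5=10  T6=27  T7=17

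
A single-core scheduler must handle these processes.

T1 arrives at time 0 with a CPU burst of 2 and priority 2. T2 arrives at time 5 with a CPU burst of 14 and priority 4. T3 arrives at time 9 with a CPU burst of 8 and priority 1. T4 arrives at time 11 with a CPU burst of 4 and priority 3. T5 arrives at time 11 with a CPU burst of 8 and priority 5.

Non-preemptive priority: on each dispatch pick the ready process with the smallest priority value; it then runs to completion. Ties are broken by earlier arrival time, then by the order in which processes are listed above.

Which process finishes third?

T3

Gantt: | T1 0-2 | idle 2-5 | T2 5-19 | T3 19-27 | T4 27-31 | T5 31-39 |
Completion: T1=2  T2=19  T3=27  T4=31  T5=39
Turnaround (C−A): T1=2  T2=14  T3=18  T4=20  T5=28
Finish order: T1 → T2 → T3 → T4 → T5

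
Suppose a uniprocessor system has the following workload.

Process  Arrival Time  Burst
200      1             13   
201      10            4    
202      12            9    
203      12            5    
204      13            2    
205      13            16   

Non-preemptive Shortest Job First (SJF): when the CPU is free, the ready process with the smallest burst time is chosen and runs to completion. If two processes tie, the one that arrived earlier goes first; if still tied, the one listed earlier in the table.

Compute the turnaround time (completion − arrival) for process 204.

3

Timeline: | idle 0-1 | 200 1-14 | 204 14-16 | 201 16-20 | 203 20-25 | 202 25-34 | 205 34-50 |
Completion: 200=14  201=20  202=34  203=25  204=16  205=50
Turnaround(204) = completion − arrival = 16 − 13 = 3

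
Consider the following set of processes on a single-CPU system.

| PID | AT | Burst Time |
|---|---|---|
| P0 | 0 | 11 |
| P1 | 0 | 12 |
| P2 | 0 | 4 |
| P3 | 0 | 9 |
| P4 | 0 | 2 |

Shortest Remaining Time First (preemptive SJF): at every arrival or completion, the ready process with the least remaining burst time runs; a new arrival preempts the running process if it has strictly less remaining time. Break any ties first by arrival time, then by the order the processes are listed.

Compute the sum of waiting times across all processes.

49

Schedule: | P4 0-2 | P2 2-6 | P3 6-15 | P0 15-26 | P1 26-38 |
Completion: P0=26  P1=38  P2=6  P3=15  P4=2
Waiting = turnaround − burst: P0=15, P1=26, P2=2, P3=6, P4=0
Total waiting = 15 + 26 + 2 + 6 + 0 = 49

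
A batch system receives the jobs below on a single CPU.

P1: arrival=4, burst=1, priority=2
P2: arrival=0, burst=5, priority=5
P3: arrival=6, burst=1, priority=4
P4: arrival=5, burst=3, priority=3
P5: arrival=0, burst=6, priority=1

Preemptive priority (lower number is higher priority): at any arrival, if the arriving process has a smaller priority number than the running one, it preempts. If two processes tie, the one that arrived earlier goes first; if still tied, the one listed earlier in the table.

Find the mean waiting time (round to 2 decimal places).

3.80

Gantt: | P5 0-6 | P1 6-7 | P4 7-10 | P3 10-11 | P2 11-16 |
Completion: P1=7  P2=16  P3=11  P4=10  P5=6
Waiting times: P1=2, P2=11, P3=4, P4=2, P5=0
Average waiting = (2+11+4+2+0) / 5 = 19/5 = 3.80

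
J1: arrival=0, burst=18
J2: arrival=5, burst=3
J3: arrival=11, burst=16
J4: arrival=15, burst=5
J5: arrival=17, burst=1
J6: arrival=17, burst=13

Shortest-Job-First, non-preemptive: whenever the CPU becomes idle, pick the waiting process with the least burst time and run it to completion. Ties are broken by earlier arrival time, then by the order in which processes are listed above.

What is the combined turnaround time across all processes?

Timeline: | J1 0-18 | J5 18-19 | J2 19-22 | J4 22-27 | J6 27-40 | J3 40-56 |
Completion: J1=18  J2=22  J3=56  J4=27  J5=19  J6=40
Turnaround (C−A): J1=18  J2=17  J3=45  J4=12  J5=2  J6=23
Turnaround = completion − arrival: J1=18, J2=17, J3=45, J4=12, J5=2, J6=23
Total turnaround = 18 + 17 + 45 + 12 + 2 + 23 = 117

117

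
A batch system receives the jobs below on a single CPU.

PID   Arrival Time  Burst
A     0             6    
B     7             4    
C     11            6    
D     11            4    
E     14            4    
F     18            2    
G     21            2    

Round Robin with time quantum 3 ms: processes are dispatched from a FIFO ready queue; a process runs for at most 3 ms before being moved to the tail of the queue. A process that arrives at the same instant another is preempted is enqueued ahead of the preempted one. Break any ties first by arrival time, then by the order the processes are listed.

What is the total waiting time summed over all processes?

36

Gantt: | A 0-6 | idle 6-7 | B 7-11 | C 11-14 | D 14-17 | E 17-20 | C 20-23 | D 23-24 | F 24-26 | E 26-27 | G 27-29 |
Completion: A=6  B=11  C=23  D=24  E=27  F=26  G=29
Turnaround (C−A): A=6  B=4  C=12  D=13  E=13  F=8  G=8
Waiting = turnaround − burst: A=0, B=0, C=6, D=9, E=9, F=6, G=6
Total waiting = 0 + 0 + 6 + 9 + 9 + 6 + 6 = 36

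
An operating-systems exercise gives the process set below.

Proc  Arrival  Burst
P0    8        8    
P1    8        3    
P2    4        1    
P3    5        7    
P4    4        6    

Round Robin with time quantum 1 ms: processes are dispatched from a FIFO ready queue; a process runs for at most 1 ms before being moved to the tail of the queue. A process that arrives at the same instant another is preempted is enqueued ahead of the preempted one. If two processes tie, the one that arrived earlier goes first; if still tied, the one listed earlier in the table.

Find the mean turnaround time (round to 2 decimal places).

14.60

Timeline: | idle 0-4 | P2 4-5 | P4 5-6 | P3 6-7 | P4 7-8 | P3 8-9 | P0 9-10 | P1 10-11 | P4 11-12 | P3 12-13 | P0 13-14 | P1 14-15 | P4 15-16 | P3 16-17 | P0 17-18 | P1 18-19 | P4 19-20 | P3 20-21 | P0 21-22 | P4 22-23 | P3 23-24 | P0 24-25 | P3 25-26 | P0 26-29 |
Completion: P0=29  P1=19  P2=5  P3=26  P4=23
Turnaround (C−A): P0=21  P1=11  P2=1  P3=21  P4=19
Turnaround times: P0=21, P1=11, P2=1, P3=21, P4=19
Average turnaround = (21+11+1+21+19) / 5 = 73/5 = 14.60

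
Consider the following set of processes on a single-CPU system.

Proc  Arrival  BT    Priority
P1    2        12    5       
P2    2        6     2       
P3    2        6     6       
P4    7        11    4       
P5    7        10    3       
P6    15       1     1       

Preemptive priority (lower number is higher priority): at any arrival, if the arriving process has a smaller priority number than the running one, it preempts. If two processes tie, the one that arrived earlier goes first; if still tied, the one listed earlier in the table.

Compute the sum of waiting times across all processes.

82

Timeline: | idle 0-2 | P2 2-8 | P5 8-15 | P6 15-16 | P5 16-19 | P4 19-30 | P1 30-42 | P3 42-48 |
Completion: P1=42  P2=8  P3=48  P4=30  P5=19  P6=16
Turnaround (C−A): P1=40  P2=6  P3=46  P4=23  P5=12  P6=1
Waiting = turnaround − burst: P1=28, P2=0, P3=40, P4=12, P5=2, P6=0
Total waiting = 28 + 0 + 40 + 12 + 2 + 0 = 82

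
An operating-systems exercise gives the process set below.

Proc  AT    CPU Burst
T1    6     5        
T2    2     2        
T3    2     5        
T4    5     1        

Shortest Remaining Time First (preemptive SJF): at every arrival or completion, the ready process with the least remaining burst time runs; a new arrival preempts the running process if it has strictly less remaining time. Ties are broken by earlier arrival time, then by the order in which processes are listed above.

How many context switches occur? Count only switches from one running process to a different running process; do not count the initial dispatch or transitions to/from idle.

4

Gantt: | idle 0-2 | T2 2-4 | T3 4-5 | T4 5-6 | T3 6-10 | T1 10-15 |
Completion: T1=15  T2=4  T3=10  T4=6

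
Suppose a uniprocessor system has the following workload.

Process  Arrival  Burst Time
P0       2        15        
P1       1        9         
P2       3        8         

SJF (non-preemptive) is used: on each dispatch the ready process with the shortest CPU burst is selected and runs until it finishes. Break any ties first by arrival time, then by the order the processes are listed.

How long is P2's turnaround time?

15

Timeline: | idle 0-1 | P1 1-10 | P2 10-18 | P0 18-33 |
Completion: P0=33  P1=10  P2=18
Turnaround (C−A): P0=31  P1=9  P2=15
Turnaround(P2) = completion − arrival = 18 − 3 = 15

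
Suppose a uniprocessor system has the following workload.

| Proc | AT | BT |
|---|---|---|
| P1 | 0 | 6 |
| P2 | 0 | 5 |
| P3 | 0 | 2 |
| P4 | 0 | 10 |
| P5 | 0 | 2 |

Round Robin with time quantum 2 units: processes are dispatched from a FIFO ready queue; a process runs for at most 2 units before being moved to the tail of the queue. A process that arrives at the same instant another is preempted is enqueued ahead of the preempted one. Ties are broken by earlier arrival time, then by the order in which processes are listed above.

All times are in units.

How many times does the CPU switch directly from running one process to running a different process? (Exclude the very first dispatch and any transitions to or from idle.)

10

Gantt: | P1 0-2 | P2 2-4 | P3 4-6 | P4 6-8 | P5 8-10 | P1 10-12 | P2 12-14 | P4 14-16 | P1 16-18 | P2 18-19 | P4 19-25 |
Completion: P1=18  P2=19  P3=6  P4=25  P5=10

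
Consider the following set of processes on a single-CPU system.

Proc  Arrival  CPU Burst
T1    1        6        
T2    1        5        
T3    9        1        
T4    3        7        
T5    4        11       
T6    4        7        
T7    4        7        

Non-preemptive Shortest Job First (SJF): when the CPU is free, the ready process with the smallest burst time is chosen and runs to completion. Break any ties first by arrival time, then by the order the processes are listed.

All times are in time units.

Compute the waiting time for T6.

Gantt: | idle 0-1 | T2 1-6 | T1 6-12 | T3 12-13 | T4 13-20 | T6 20-27 | T7 27-34 | T5 34-45 |
Completion: T1=12  T2=6  T3=13  T4=20  T5=45  T6=27  T7=34
Turnaround (C−A): T1=11  T2=5  T3=4  T4=17  T5=41  T6=23  T7=30
Waiting(T6) = turnaround − burst = 23 − 7 = 16

16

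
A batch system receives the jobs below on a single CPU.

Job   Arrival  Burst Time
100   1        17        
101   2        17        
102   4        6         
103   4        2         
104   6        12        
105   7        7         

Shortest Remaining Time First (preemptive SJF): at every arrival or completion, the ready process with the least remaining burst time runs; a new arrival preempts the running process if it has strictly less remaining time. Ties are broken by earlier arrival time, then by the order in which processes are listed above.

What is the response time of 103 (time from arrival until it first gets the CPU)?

0

Schedule: | idle 0-1 | 100 1-4 | 103 4-6 | 102 6-12 | 105 12-19 | 104 19-31 | 100 31-45 | 101 45-62 |
Completion: 100=45  101=62  102=12  103=6  104=31  105=19
Turnaround (C−A): 100=44  101=60  102=8  103=2  104=25  105=12
Response(103) = first start − arrival = 4 − 4 = 0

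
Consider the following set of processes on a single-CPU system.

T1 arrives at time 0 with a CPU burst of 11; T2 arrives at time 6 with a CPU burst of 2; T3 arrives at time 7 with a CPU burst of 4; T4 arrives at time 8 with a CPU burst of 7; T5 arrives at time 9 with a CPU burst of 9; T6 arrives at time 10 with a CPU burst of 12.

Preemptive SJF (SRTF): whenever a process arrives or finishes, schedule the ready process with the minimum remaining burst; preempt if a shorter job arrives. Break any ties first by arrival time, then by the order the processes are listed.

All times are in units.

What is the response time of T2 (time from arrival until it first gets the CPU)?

0

Gantt: | T1 0-6 | T2 6-8 | T3 8-12 | T1 12-17 | T4 17-24 | T5 24-33 | T6 33-45 |
Completion: T1=17  T2=8  T3=12  T4=24  T5=33  T6=45
Response(T2) = first start − arrival = 6 − 6 = 0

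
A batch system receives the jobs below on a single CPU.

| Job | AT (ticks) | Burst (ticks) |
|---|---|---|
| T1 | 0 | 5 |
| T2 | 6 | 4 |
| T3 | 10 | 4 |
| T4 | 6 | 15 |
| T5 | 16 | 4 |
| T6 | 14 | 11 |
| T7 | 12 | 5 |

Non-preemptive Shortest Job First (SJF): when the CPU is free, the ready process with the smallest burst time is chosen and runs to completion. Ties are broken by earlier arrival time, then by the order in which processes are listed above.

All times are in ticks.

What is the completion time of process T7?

Gantt: | T1 0-5 | idle 5-6 | T2 6-10 | T3 10-14 | T7 14-19 | T5 19-23 | T6 23-34 | T4 34-49 |
Completion: T1=5  T2=10  T3=14  T4=49  T5=23  T6=34  T7=19
Turnaround (C−A): T1=5  T2=4  T3=4  T4=43  T5=7  T6=20  T7=7

19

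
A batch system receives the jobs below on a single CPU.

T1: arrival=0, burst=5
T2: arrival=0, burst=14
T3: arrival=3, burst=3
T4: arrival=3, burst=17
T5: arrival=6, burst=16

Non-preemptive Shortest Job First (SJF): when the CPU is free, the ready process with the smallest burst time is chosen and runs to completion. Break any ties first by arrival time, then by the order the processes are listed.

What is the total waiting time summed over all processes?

61

Schedule: | T1 0-5 | T3 5-8 | T2 8-22 | T5 22-38 | T4 38-55 |
Completion: T1=5  T2=22  T3=8  T4=55  T5=38
Waiting = turnaround − burst: T1=0, T2=8, T3=2, T4=35, T5=16
Total waiting = 0 + 8 + 2 + 35 + 16 = 61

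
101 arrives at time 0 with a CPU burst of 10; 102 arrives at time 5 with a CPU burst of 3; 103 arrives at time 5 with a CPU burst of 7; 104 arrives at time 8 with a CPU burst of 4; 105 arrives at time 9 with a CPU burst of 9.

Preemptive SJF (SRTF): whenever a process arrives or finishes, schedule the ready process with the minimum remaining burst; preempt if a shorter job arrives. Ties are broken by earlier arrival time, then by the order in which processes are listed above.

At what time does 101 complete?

Timeline: | 101 0-5 | 102 5-8 | 104 8-12 | 101 12-17 | 103 17-24 | 105 24-33 |
Completion: 101=17  102=8  103=24  104=12  105=33
Turnaround (C−A): 101=17  102=3  103=19  104=4  105=24

17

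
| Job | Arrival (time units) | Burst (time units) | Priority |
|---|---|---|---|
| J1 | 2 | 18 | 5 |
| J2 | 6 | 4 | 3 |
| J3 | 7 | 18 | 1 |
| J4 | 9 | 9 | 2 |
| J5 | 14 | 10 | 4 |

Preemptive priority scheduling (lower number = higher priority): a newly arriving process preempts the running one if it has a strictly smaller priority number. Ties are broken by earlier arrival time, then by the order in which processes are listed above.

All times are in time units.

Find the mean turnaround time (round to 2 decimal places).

Timeline: | idle 0-2 | J1 2-6 | J2 6-7 | J3 7-25 | J4 25-34 | J2 34-37 | J5 37-47 | J1 47-61 |
Completion: J1=61  J2=37  J3=25  J4=34  J5=47
Turnaround (C−A): J1=59  J2=31  J3=18  J4=25  J5=33
Turnaround times: J1=59, J2=31, J3=18, J4=25, J5=33
Average turnaround = (59+31+18+25+33) / 5 = 166/5 = 33.20

33.20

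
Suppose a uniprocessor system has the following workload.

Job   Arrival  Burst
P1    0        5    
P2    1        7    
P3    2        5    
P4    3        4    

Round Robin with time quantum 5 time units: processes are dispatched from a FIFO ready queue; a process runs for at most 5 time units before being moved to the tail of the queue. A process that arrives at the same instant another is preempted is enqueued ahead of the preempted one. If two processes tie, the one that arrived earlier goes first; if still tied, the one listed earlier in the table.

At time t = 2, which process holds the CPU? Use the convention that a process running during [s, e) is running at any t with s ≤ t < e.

P1

Schedule: | P1 0-5 | P2 5-10 | P3 10-15 | P4 15-19 | P2 19-21 |
Completion: P1=5  P2=21  P3=15  P4=19
Turnaround (C−A): P1=5  P2=20  P3=13  P4=16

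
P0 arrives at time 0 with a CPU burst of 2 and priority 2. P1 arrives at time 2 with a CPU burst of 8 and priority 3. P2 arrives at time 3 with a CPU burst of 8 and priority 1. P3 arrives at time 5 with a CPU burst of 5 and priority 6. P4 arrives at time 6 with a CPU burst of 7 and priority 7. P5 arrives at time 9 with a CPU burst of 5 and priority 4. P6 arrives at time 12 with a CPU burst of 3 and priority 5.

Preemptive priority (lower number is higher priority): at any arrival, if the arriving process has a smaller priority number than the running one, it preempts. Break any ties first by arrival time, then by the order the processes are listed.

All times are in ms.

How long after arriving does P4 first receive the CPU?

25

Schedule: | P0 0-2 | P1 2-3 | P2 3-11 | P1 11-18 | P5 18-23 | P6 23-26 | P3 26-31 | P4 31-38 |
Completion: P0=2  P1=18  P2=11  P3=31  P4=38  P5=23  P6=26
Turnaround (C−A): P0=2  P1=16  P2=8  P3=26  P4=32  P5=14  P6=14
Response(P4) = first start − arrival = 31 − 6 = 25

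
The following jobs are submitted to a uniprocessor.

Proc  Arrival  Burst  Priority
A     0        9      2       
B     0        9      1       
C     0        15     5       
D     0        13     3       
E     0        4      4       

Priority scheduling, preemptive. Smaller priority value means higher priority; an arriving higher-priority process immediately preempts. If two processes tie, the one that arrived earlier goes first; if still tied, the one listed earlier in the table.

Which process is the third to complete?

D

Schedule: | B 0-9 | A 9-18 | D 18-31 | E 31-35 | C 35-50 |
Completion: A=18  B=9  C=50  D=31  E=35
Turnaround (C−A): A=18  B=9  C=50  D=31  E=35
Finish order: B → A → D → E → C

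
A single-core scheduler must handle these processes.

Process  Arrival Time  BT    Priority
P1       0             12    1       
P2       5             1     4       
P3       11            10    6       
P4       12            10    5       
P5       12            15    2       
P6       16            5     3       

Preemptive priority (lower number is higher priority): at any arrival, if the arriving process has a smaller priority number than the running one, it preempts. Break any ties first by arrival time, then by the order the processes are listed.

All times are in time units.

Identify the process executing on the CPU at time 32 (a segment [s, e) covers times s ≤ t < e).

P2

Schedule: | P1 0-12 | P5 12-27 | P6 27-32 | P2 32-33 | P4 33-43 | P3 43-53 |
Completion: P1=12  P2=33  P3=53  P4=43  P5=27  P6=32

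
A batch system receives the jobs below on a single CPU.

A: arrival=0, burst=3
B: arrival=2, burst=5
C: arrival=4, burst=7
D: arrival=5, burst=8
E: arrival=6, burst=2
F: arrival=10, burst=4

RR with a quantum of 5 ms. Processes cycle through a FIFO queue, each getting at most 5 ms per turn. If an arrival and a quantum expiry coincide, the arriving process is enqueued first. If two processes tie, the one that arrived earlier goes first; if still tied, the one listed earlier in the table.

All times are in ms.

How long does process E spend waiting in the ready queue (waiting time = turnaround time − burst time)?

Timeline: | A 0-3 | B 3-8 | C 8-13 | D 13-18 | E 18-20 | F 20-24 | C 24-26 | D 26-29 |
Completion: A=3  B=8  C=26  D=29  E=20  F=24
Waiting(E) = turnaround − burst = 14 − 2 = 12

12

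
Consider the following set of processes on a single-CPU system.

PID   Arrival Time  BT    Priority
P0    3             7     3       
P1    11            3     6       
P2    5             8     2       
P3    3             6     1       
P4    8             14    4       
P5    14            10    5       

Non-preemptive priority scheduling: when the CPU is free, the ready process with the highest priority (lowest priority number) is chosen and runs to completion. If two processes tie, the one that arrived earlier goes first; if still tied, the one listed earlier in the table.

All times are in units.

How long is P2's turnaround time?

Timeline: | idle 0-3 | P3 3-9 | P2 9-17 | P0 17-24 | P4 24-38 | P5 38-48 | P1 48-51 |
Completion: P0=24  P1=51  P2=17  P3=9  P4=38  P5=48
Turnaround(P2) = completion − arrival = 17 − 5 = 12

12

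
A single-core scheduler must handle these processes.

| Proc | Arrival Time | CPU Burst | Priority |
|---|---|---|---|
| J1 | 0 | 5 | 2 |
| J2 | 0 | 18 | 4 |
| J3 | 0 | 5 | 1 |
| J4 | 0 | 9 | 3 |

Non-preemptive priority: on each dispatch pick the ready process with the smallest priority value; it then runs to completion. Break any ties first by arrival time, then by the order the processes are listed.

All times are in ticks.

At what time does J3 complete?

Timeline: | J3 0-5 | J1 5-10 | J4 10-19 | J2 19-37 |
Completion: J1=10  J2=37  J3=5  J4=19
Turnaround (C−A): J1=10  J2=37  J3=5  J4=19

5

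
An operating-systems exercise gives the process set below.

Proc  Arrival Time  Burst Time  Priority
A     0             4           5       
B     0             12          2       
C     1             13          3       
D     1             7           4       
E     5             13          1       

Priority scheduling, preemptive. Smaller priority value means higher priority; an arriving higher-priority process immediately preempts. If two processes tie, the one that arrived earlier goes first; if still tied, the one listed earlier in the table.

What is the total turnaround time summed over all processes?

Schedule: | B 0-5 | E 5-18 | B 18-25 | C 25-38 | D 38-45 | A 45-49 |
Completion: A=49  B=25  C=38  D=45  E=18
Turnaround (C−A): A=49  B=25  C=37  D=44  E=13
Turnaround = completion − arrival: A=49, B=25, C=37, D=44, E=13
Total turnaround = 49 + 25 + 37 + 44 + 13 = 168

168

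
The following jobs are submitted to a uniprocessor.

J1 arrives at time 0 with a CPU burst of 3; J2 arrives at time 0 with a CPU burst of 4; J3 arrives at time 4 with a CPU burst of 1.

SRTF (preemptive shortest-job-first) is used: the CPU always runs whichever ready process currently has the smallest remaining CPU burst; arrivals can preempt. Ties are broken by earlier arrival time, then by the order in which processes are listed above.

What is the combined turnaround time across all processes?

Gantt: | J1 0-3 | J2 3-4 | J3 4-5 | J2 5-8 |
Completion: J1=3  J2=8  J3=5
Turnaround (C−A): J1=3  J2=8  J3=1
Turnaround = completion − arrival: J1=3, J2=8, J3=1
Total turnaround = 3 + 8 + 1 = 12

12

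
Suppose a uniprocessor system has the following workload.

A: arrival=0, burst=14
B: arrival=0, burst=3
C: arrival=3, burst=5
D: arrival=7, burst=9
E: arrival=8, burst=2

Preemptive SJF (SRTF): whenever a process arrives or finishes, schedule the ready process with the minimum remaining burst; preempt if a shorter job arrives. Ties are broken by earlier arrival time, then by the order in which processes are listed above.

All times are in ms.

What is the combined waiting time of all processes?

22

Timeline: | B 0-3 | C 3-8 | E 8-10 | D 10-19 | A 19-33 |
Completion: A=33  B=3  C=8  D=19  E=10
Turnaround (C−A): A=33  B=3  C=5  D=12  E=2
Waiting = turnaround − burst: A=19, B=0, C=0, D=3, E=0
Total waiting = 19 + 0 + 0 + 3 + 0 = 22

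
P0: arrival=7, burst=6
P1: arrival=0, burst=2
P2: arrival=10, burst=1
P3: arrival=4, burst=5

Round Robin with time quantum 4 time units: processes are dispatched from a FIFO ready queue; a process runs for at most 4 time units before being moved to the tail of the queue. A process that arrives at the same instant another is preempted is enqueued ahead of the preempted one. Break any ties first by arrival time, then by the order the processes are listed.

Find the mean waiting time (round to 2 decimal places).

2.50

Schedule: | P1 0-2 | idle 2-4 | P3 4-8 | P0 8-12 | P3 12-13 | P2 13-14 | P0 14-16 |
Completion: P0=16  P1=2  P2=14  P3=13
Turnaround (C−A): P0=9  P1=2  P2=4  P3=9
Waiting times: P0=3, P1=0, P2=3, P3=4
Average waiting = (3+0+3+4) / 4 = 10/4 = 2.50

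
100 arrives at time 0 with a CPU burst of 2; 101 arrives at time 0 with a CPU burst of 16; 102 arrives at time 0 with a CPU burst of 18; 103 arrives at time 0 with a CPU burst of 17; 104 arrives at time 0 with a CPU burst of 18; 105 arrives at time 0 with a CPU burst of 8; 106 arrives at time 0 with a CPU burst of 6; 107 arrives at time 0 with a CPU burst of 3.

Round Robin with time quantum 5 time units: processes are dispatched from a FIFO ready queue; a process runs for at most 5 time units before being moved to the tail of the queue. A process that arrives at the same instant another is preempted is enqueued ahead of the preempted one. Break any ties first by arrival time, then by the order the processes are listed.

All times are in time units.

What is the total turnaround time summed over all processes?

Schedule: | 100 0-2 | 101 2-7 | 102 7-12 | 103 12-17 | 104 17-22 | 105 22-27 | 106 27-32 | 107 32-35 | 101 35-40 | 102 40-45 | 103 45-50 | 104 50-55 | 105 55-58 | 106 58-59 | 101 59-64 | 102 64-69 | 103 69-74 | 104 74-79 | 101 79-80 | 102 80-83 | 103 83-85 | 104 85-88 |
Completion: 100=2  101=80  102=83  103=85  104=88  105=58  106=59  107=35
Turnaround = completion − arrival: 100=2, 101=80, 102=83, 103=85, 104=88, 105=58, 106=59, 107=35
Total turnaround = 2 + 80 + 83 + 85 + 88 + 58 + 59 + 35 = 490

490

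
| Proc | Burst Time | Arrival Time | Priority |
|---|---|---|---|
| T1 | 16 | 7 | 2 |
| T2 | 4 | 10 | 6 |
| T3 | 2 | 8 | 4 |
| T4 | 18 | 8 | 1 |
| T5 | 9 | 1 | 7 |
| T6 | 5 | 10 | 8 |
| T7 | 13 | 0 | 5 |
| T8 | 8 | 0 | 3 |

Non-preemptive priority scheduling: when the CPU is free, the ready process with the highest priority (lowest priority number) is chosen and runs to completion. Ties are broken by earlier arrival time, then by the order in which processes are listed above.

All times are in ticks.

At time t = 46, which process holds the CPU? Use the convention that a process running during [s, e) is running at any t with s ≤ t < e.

Timeline: | T8 0-8 | T4 8-26 | T1 26-42 | T3 42-44 | T7 44-57 | T2 57-61 | T5 61-70 | T6 70-75 |
Completion: T1=42  T2=61  T3=44  T4=26  T5=70  T6=75  T7=57  T8=8

T7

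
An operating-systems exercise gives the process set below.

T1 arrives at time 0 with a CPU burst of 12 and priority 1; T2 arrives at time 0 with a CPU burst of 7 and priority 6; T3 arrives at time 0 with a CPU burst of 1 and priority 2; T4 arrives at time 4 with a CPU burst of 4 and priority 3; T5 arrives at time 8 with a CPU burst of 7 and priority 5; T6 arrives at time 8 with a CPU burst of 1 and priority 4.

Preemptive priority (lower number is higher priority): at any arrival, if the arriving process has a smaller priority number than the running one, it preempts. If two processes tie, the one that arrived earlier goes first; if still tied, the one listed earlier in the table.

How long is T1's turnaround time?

Schedule: | T1 0-12 | T3 12-13 | T4 13-17 | T6 17-18 | T5 18-25 | T2 25-32 |
Completion: T1=12  T2=32  T3=13  T4=17  T5=25  T6=18
Turnaround (C−A): T1=12  T2=32  T3=13  T4=13  T5=17  T6=10
Turnaround(T1) = completion − arrival = 12 − 0 = 12

12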